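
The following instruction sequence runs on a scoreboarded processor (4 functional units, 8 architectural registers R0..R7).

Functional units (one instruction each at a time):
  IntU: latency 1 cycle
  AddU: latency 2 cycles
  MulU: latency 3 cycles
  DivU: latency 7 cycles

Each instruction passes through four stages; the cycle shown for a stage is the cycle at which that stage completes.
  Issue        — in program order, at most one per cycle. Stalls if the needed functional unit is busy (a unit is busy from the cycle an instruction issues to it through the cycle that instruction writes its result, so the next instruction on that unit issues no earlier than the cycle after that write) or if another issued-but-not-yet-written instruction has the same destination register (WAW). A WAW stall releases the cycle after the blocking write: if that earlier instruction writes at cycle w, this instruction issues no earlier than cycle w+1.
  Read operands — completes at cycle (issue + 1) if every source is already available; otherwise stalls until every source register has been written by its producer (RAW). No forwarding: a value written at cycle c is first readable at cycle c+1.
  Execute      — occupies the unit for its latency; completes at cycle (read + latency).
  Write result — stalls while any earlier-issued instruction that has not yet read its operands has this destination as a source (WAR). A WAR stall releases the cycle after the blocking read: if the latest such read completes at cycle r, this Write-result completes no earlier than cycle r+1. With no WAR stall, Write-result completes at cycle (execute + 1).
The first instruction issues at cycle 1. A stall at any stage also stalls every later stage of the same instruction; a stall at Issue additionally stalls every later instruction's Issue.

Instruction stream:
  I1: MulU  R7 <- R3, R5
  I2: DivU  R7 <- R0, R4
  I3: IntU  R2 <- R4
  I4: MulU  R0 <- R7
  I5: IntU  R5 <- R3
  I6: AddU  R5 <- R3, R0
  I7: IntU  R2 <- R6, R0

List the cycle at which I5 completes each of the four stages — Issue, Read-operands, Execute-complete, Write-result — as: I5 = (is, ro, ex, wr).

I5 = (12, 13, 14, 15)

t=1  I1→MulU
t=2  I1 RO
t=5  I1 EX
t=6  I1 WR R7
t=7  I2→DivU
t=8  I2 RO | I3→IntU
t=9  I3 RO | I4→MulU
t=10  I3 EX
t=11  I3 WR R2
t=12  I5→IntU
t=13  I5 RO
t=14  I5 EX
t=15  I2 EX | I5 WR R5
t=16  I2 WR R7 | I6→AddU
t=17  I4 RO | I7→IntU
t=20  I4 EX
t=21  I4 WR R0
t=22  I6 RO | I7 RO
t=23  I7 EX
t=24  I6 EX | I7 WR R2
t=25  I6 WR R5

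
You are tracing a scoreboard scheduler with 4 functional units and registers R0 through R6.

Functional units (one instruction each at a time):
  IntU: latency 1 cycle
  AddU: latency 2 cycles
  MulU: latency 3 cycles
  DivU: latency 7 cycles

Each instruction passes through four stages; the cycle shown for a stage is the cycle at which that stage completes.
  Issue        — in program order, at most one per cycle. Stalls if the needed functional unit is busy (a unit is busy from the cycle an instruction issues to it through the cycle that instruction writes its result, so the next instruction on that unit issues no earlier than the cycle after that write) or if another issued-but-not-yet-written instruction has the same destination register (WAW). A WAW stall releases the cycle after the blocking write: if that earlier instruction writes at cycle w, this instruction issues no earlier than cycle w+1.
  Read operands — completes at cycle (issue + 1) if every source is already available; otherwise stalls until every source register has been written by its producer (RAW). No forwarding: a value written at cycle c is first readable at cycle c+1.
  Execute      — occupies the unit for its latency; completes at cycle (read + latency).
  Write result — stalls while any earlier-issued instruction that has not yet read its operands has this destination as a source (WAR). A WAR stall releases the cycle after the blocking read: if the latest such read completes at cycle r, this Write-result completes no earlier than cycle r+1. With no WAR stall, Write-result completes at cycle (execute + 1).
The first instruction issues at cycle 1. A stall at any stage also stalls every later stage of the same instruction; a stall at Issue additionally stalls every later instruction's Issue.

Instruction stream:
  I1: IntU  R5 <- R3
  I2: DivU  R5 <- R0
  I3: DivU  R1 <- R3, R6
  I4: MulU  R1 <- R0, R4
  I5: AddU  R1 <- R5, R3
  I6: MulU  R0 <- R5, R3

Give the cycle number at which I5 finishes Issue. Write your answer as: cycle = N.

cycle = 31

I1  is:1  ro:2  ex:3  wr:4
I2  is:5  ro:6  ex:13  wr:14  — WAW R5: wait I1 write@4
I3  is:15  ro:16  ex:23  wr:24  — struct: DivU busy until I2 writes@14
I4  is:25  ro:26  ex:29  wr:30  — WAW R1: wait I3 write@24
I5  is:31  ro:32  ex:34  wr:35  — WAW R1: wait I4 write@30
I6  is:32  ro:33  ex:36  wr:37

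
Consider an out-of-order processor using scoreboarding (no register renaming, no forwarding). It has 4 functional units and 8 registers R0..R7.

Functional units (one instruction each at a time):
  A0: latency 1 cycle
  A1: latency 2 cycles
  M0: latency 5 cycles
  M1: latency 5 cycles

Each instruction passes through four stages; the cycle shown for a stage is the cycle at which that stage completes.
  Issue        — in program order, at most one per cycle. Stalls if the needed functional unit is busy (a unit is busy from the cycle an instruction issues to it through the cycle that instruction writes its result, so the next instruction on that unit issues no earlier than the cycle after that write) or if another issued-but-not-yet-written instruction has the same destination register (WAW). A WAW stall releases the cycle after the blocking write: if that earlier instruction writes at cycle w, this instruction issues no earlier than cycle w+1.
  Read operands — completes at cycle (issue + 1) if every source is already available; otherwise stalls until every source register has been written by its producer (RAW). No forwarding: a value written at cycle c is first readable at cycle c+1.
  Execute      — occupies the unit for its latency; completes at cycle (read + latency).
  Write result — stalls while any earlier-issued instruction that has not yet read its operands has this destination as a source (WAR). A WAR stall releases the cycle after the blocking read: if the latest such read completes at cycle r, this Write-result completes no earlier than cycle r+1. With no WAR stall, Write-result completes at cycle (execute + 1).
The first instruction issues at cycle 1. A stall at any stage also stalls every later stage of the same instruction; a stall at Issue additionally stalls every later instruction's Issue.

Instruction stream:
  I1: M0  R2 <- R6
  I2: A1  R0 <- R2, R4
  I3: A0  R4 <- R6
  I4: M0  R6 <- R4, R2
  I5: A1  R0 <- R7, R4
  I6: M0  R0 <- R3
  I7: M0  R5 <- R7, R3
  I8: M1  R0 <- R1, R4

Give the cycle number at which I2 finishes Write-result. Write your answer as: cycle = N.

cycle = 12

cycle 1: I1→M0
cycle 2: I1 RO, I2→A1
cycle 3: I3→A0
cycle 4: I3 RO
cycle 5: I3 EX
cycle 7: I1 EX
cycle 8: I1 WR R2
cycle 9: I2 RO, I4→M0
cycle 10: I3 WR R4
cycle 11: I2 EX, I4 RO
cycle 12: I2 WR R0
cycle 13: I5→A1
cycle 14: I5 RO
cycle 16: I4 EX, I5 EX
cycle 17: I4 WR R6, I5 WR R0
cycle 18: I6→M0
cycle 19: I6 RO
cycle 24: I6 EX
cycle 25: I6 WR R0
cycle 26: I7→M0
cycle 27: I7 RO, I8→M1
cycle 28: I8 RO
cycle 32: I7 EX
cycle 33: I7 WR R5, I8 EX
cycle 34: I8 WR R0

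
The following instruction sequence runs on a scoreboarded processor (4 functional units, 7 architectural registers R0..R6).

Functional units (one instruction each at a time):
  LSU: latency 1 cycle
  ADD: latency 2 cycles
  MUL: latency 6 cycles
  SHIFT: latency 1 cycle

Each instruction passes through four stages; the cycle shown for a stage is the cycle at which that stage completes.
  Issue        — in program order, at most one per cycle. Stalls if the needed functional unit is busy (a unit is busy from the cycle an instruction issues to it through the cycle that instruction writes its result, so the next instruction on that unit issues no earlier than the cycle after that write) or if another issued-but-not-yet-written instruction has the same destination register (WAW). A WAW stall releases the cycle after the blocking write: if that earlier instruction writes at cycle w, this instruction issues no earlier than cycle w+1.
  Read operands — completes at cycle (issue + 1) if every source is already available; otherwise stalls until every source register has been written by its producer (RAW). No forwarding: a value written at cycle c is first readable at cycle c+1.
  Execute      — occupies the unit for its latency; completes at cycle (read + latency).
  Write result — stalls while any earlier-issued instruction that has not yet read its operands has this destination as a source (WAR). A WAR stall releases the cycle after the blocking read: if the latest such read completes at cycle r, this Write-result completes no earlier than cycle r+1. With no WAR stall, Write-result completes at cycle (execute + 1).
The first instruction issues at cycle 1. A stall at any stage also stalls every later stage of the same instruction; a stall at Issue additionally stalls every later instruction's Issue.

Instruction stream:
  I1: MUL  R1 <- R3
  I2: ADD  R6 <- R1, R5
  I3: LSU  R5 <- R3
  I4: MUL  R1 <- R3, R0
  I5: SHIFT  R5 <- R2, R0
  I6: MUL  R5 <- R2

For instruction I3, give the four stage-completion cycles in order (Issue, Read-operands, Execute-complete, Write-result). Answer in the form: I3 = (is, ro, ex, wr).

I3 = (3, 4, 5, 11)

I1  is:1  ro:2  ex:8  wr:9
I2  is:2  ro:10  ex:12  wr:13  — RAW R1: wait I1 write@9
I3  is:3  ro:4  ex:5  wr:11  — WAR R5: wait I2 read@10
I4  is:10  ro:11  ex:17  wr:18  — struct: MUL busy until I1 writes@9
I5  is:12  ro:13  ex:14  wr:15  — WAW R5: wait I3 write@11
I6  is:19  ro:20  ex:26  wr:27  — struct: MUL busy until I4 writes@18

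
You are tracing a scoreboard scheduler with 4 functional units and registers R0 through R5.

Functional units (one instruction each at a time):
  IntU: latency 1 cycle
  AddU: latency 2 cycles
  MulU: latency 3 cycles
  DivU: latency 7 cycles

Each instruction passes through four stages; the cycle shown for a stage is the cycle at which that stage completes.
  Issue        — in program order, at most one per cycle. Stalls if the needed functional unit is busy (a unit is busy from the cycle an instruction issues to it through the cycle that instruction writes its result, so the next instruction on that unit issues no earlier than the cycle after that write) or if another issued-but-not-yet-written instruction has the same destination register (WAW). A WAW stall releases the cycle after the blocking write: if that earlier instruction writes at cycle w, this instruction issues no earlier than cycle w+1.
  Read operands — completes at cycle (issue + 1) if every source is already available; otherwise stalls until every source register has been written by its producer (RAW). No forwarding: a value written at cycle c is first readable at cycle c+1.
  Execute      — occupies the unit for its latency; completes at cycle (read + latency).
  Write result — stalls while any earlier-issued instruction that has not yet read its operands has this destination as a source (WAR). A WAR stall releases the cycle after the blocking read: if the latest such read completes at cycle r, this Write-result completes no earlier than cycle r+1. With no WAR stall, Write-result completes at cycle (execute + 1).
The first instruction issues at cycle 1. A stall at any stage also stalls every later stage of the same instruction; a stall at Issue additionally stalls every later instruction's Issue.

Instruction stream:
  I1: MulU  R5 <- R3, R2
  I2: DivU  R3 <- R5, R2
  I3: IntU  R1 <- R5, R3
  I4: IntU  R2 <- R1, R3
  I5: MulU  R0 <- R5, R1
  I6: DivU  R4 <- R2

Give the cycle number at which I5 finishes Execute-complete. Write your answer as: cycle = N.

c1: I1 issues→MulU
c2: I1 reads, I2 issues→DivU
c3: I3 issues→IntU
c5: I1 exec-done
c6: I1 writes R5
c7: I2 reads
c14: I2 exec-done
c15: I2 writes R3
c16: I3 reads
c17: I3 exec-done
c18: I3 writes R1
c19: I4 issues→IntU
c20: I4 reads, I5 issues→MulU
c21: I4 exec-done, I5 reads, I6 issues→DivU
c22: I4 writes R2
c23: I6 reads
c24: I5 exec-done
c25: I5 writes R0
c30: I6 exec-done
c31: I6 writes R4

cycle = 24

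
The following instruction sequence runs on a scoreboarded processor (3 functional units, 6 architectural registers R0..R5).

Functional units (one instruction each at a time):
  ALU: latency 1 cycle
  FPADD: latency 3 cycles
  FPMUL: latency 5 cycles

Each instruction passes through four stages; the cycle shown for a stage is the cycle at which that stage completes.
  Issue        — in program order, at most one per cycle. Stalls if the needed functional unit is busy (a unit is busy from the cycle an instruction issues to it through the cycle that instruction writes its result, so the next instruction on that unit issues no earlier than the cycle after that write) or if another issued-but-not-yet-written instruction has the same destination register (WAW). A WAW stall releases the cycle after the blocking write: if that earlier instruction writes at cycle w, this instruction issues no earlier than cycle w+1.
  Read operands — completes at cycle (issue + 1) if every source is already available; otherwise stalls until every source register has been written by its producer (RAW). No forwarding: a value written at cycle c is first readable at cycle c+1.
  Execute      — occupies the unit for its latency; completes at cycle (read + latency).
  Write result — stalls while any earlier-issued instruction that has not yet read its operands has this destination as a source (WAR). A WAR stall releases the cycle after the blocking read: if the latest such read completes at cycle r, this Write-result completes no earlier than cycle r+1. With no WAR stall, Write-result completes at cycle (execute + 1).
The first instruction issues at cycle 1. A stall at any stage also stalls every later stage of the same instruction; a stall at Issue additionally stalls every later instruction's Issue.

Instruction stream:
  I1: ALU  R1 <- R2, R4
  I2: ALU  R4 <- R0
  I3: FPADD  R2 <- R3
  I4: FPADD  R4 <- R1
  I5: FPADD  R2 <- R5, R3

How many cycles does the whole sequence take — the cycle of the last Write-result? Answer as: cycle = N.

cycle = 23

[1] I1 dispatched to ALU
[2] I1 operands ready
[3] I1 complete
[4] R1←I1
[5] I2 dispatched to ALU
[6] I2 operands ready, I3 dispatched to FPADD
[7] I2 complete, I3 operands ready
[8] R4←I2
[10] I3 complete
[11] R2←I3
[12] I4 dispatched to FPADD
[13] I4 operands ready
[16] I4 complete
[17] R4←I4
[18] I5 dispatched to FPADD
[19] I5 operands ready
[22] I5 complete
[23] R2←I5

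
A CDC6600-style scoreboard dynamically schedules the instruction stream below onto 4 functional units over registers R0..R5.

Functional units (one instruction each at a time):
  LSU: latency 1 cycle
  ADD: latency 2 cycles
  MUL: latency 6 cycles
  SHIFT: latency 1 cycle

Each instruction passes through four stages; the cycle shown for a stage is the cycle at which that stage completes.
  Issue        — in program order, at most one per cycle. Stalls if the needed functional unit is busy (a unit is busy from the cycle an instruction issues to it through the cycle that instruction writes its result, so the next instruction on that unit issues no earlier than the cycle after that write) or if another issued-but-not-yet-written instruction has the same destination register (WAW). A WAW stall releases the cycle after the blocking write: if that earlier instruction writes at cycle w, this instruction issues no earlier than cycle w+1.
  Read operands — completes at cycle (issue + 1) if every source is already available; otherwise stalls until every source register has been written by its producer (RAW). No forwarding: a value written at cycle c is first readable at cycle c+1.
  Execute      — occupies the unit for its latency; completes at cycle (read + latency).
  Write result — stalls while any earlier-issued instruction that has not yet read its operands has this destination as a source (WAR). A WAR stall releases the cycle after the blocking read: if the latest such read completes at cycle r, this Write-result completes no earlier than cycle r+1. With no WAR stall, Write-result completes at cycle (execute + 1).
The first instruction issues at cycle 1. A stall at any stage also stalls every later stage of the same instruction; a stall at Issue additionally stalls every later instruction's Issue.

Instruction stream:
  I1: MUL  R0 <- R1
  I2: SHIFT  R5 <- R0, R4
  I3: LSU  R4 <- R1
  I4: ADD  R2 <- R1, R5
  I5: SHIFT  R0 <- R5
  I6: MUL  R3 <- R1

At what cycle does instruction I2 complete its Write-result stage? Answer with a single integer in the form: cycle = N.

[1] issue I1 (MUL)
[2] I1 read-ops, issue I2 (SHIFT)
[3] issue I3 (LSU)
[4] I3 read-ops, issue I4 (ADD)
[5] I3 finished on LSU
[8] I1 finished on MUL
[9] I1→R0
[10] I2 read-ops
[11] I2 finished on SHIFT, I3→R4
[12] I2→R5
[13] I4 read-ops, issue I5 (SHIFT)
[14] I5 read-ops, issue I6 (MUL)
[15] I4 finished on ADD, I5 finished on SHIFT, I6 read-ops
[16] I4→R2, I5→R0
[21] I6 finished on MUL
[22] I6→R3

cycle = 12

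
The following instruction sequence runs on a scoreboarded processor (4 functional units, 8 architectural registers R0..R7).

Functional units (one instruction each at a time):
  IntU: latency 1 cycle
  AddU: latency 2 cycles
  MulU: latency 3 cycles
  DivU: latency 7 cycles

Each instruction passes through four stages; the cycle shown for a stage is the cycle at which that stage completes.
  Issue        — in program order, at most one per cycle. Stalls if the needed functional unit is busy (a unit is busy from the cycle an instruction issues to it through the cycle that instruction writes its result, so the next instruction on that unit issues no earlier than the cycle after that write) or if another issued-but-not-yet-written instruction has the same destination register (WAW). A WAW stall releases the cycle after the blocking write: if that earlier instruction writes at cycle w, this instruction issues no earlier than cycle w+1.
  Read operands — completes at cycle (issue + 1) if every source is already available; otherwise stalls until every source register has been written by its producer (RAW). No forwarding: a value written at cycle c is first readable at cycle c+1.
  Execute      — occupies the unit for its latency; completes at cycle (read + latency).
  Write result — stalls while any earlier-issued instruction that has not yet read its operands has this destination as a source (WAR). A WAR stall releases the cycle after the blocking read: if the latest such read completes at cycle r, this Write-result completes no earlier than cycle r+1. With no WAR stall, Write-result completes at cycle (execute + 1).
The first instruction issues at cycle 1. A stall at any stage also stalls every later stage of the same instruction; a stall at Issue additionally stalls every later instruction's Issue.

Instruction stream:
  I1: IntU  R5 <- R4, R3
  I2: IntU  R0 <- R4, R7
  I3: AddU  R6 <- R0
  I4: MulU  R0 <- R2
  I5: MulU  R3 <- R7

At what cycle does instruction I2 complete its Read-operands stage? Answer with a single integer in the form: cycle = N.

1) issue 1, read 2, done 3, write 4
2) issue 5, read 6, done 7, write 8  <struct: IntU busy until I1 writes@4>
3) issue 6, read 9, done 11, write 12  <RAW R0: wait I2 write@8>
4) issue 9, read 10, done 13, write 14  <WAW R0: wait I2 write@8>
5) issue 15, read 16, done 19, write 20  <struct: MulU busy until I4 writes@14>

cycle = 6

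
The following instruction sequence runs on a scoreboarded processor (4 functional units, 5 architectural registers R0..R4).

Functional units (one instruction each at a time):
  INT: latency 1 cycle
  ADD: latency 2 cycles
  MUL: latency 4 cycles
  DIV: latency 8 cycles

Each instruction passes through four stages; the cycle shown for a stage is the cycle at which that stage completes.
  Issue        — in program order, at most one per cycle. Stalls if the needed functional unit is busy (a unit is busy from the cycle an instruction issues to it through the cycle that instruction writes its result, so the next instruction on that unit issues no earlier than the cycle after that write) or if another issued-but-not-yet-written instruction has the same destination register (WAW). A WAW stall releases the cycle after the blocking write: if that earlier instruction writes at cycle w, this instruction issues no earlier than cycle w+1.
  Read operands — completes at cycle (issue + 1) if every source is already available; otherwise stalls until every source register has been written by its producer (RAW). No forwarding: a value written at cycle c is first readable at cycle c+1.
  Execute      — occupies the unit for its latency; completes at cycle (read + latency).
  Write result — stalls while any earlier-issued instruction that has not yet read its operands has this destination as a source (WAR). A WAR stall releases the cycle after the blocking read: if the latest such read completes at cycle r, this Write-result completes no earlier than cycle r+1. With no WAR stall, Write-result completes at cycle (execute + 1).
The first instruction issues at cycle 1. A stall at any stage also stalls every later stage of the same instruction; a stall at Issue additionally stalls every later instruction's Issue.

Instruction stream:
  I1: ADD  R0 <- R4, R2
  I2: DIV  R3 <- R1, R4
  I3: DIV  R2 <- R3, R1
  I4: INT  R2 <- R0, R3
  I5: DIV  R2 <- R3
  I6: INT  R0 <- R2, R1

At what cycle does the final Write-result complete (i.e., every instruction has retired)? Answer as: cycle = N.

I1: IS=1 RO=2 EX=4 WR=5
I2: IS=2 RO=3 EX=11 WR=12
I3: IS=13 RO=14 EX=22 WR=23  [struct: DIV busy until I2 writes@12]
I4: IS=24 RO=25 EX=26 WR=27  [WAW R2: wait I3 write@23]
I5: IS=28 RO=29 EX=37 WR=38  [WAW R2: wait I4 write@27]
I6: IS=29 RO=39 EX=40 WR=41  [RAW R2: wait I5 write@38]

cycle = 41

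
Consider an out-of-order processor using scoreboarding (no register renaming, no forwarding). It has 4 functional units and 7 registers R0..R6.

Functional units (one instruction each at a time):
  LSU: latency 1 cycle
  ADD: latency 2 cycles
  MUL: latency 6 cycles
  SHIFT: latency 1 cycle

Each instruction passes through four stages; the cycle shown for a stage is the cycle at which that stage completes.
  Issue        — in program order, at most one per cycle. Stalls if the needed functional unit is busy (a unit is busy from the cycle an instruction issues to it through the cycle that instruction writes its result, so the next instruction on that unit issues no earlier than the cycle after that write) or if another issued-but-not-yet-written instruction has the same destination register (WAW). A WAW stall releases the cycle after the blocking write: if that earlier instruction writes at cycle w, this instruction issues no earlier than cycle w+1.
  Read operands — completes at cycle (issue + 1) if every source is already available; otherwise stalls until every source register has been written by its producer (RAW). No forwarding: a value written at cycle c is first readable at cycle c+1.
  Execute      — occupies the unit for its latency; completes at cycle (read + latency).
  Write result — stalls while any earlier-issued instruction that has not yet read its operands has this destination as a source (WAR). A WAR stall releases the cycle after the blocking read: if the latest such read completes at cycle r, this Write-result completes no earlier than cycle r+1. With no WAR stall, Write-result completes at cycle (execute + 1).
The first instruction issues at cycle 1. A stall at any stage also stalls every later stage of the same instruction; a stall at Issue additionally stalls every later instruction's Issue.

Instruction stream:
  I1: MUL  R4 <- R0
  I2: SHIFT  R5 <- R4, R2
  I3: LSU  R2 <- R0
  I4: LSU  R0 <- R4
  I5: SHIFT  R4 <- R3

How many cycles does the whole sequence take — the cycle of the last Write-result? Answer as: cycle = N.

cycle = 16

  I1 | 1 | 2 | 8 | 9
  I2 | 2 | 10 | 11 | 12   RAW R4: wait I1 write@9
  I3 | 3 | 4 | 5 | 11   WAR R2: wait I2 read@10
  I4 | 12 | 13 | 14 | 15   struct: LSU busy until I3 writes@11
  I5 | 13 | 14 | 15 | 16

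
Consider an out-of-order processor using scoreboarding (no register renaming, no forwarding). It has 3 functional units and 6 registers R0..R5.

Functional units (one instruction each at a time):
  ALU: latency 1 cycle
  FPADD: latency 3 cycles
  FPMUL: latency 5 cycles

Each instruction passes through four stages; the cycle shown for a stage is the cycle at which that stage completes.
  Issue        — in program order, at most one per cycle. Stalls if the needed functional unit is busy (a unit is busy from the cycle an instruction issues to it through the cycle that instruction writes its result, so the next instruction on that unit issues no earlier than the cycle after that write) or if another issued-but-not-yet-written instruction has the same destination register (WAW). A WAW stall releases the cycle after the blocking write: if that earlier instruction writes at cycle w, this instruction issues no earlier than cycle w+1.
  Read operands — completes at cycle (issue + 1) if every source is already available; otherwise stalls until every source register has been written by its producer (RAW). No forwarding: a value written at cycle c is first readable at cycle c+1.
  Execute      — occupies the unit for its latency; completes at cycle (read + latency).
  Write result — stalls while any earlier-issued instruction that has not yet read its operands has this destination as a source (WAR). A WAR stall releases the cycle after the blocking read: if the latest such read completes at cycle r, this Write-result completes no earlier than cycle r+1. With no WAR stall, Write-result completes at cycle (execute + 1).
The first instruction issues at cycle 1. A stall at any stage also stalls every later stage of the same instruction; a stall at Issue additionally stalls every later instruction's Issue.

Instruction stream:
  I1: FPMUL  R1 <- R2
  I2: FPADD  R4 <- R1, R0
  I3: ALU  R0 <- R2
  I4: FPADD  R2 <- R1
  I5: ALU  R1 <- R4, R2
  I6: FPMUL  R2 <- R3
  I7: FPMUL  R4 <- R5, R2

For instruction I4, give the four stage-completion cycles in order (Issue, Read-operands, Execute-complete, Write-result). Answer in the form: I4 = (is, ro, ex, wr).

I4 = (14, 15, 18, 19)

  I1 | 1 | 2 | 7 | 8
  I2 | 2 | 9 | 12 | 13   RAW R1: wait I1 write@8
  I3 | 3 | 4 | 5 | 10   WAR R0: wait I2 read@9
  I4 | 14 | 15 | 18 | 19   struct: FPADD busy until I2 writes@13
  I5 | 15 | 20 | 21 | 22   RAW R2: wait I4 write@19
  I6 | 20 | 21 | 26 | 27   WAW R2: wait I4 write@19
  I7 | 28 | 29 | 34 | 35   struct: FPMUL busy until I6 writes@27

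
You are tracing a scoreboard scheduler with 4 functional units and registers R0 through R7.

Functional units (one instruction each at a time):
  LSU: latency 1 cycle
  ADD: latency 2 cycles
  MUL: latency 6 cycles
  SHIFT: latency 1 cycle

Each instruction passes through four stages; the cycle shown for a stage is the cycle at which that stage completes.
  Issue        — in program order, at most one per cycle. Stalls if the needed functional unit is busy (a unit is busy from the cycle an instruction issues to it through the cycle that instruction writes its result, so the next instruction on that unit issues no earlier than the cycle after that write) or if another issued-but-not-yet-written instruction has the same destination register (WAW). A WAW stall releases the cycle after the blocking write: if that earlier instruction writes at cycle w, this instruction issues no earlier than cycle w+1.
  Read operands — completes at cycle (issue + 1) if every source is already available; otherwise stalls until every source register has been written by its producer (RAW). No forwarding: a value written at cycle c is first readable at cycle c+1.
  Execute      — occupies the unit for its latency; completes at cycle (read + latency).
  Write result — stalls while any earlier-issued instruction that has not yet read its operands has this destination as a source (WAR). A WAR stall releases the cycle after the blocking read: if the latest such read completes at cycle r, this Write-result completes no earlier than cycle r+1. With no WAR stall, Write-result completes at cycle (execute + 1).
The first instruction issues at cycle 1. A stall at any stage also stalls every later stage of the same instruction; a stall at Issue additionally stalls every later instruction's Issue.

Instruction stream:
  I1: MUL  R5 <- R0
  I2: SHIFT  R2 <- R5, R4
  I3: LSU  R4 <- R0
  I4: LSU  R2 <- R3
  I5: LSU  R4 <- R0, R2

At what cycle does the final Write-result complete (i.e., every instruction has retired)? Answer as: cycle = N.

cycle = 20

[1] issue I1 (MUL)
[2] I1 read-ops; issue I2 (SHIFT)
[3] issue I3 (LSU)
[4] I3 read-ops
[5] I3 finished on LSU
[8] I1 finished on MUL
[9] I1→R5
[10] I2 read-ops
[11] I2 finished on SHIFT; I3→R4
[12] I2→R2
[13] issue I4 (LSU)
[14] I4 read-ops
[15] I4 finished on LSU
[16] I4→R2
[17] issue I5 (LSU)
[18] I5 read-ops
[19] I5 finished on LSU
[20] I5→R4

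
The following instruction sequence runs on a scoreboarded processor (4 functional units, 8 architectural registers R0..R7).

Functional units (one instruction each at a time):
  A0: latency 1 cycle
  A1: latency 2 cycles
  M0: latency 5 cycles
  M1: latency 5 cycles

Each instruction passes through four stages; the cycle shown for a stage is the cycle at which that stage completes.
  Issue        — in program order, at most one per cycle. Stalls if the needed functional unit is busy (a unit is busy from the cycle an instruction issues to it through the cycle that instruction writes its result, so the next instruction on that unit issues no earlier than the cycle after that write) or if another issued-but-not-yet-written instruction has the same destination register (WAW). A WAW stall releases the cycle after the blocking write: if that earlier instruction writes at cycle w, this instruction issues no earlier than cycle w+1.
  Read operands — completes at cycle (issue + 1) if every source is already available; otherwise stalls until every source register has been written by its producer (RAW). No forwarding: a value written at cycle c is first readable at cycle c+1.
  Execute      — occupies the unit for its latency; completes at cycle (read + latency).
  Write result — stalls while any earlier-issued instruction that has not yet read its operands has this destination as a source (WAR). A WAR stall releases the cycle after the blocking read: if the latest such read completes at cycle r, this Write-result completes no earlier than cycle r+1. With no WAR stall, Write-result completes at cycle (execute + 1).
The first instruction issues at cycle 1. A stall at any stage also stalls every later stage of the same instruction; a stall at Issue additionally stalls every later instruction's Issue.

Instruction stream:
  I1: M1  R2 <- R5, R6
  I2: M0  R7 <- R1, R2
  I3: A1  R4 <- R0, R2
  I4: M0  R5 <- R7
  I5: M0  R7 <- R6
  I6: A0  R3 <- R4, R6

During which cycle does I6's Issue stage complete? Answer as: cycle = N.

c1: I1 issues→M1
c2: I1 reads · I2 issues→M0
c3: I3 issues→A1
c7: I1 exec-done
c8: I1 writes R2
c9: I2 reads · I3 reads
c11: I3 exec-done
c12: I3 writes R4
c14: I2 exec-done
c15: I2 writes R7
c16: I4 issues→M0
c17: I4 reads
c22: I4 exec-done
c23: I4 writes R5
c24: I5 issues→M0
c25: I5 reads · I6 issues→A0
c26: I6 reads
c27: I6 exec-done
c28: I6 writes R3
c30: I5 exec-done
c31: I5 writes R7

cycle = 25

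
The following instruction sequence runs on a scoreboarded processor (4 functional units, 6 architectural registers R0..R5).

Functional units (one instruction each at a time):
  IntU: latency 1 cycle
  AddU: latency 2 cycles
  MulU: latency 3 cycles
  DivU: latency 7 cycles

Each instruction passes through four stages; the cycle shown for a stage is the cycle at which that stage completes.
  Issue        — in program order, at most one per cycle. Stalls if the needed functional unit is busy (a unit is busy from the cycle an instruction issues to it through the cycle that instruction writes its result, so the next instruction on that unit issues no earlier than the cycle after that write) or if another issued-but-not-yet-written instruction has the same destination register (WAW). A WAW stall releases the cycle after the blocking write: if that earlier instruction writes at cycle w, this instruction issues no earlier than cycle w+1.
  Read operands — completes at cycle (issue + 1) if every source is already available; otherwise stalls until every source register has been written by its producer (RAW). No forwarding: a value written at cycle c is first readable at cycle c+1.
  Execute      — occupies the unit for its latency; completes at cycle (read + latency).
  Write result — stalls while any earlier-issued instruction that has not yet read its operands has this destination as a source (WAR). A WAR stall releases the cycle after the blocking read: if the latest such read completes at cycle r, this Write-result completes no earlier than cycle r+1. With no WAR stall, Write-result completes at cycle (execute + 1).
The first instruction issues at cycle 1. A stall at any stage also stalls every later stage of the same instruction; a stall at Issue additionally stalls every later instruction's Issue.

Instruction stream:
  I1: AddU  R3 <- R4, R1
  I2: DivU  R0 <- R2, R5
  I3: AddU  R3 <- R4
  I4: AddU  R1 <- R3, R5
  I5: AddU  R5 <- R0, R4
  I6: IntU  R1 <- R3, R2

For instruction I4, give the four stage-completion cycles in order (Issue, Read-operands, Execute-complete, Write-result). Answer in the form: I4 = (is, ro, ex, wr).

I4 = (11, 12, 14, 15)

I1: IS=1 RO=2 EX=4 WR=5
I2: IS=2 RO=3 EX=10 WR=11
I3: IS=6 RO=7 EX=9 WR=10  [struct: AddU busy until I1 writes@5]
I4: IS=11 RO=12 EX=14 WR=15  [struct: AddU busy until I3 writes@10]
I5: IS=16 RO=17 EX=19 WR=20  [struct: AddU busy until I4 writes@15]
I6: IS=17 RO=18 EX=19 WR=20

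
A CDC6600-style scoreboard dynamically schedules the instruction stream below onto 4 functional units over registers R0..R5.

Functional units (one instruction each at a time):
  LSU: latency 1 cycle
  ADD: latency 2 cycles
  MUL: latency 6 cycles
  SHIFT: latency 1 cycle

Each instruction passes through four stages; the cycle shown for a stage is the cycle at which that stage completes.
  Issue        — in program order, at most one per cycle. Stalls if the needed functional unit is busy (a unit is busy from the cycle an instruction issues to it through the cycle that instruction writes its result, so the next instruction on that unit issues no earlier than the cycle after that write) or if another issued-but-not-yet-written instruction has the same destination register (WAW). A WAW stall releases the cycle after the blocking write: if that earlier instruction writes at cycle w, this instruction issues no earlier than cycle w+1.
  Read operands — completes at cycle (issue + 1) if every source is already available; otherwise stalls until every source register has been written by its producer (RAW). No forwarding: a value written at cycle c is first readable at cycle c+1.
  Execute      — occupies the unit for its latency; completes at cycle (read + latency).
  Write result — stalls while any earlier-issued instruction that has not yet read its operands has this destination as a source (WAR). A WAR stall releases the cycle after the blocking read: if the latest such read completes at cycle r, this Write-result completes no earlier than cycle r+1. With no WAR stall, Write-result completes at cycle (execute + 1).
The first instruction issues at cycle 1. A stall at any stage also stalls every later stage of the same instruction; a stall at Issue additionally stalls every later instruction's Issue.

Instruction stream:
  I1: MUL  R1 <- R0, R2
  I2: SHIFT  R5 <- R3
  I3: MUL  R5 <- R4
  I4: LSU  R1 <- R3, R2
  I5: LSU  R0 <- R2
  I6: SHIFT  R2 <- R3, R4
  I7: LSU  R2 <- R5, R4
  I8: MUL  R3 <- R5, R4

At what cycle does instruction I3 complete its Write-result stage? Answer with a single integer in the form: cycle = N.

cycle 1: I1 issues→MUL
cycle 2: I1 reads · I2 issues→SHIFT
cycle 3: I2 reads
cycle 4: I2 exec-done
cycle 5: I2 writes R5
cycle 8: I1 exec-done
cycle 9: I1 writes R1
cycle 10: I3 issues→MUL
cycle 11: I3 reads · I4 issues→LSU
cycle 12: I4 reads
cycle 13: I4 exec-done
cycle 14: I4 writes R1
cycle 15: I5 issues→LSU
cycle 16: I5 reads · I6 issues→SHIFT
cycle 17: I3 exec-done · I5 exec-done · I6 reads
cycle 18: I3 writes R5 · I5 writes R0 · I6 exec-done
cycle 19: I6 writes R2
cycle 20: I7 issues→LSU
cycle 21: I7 reads · I8 issues→MUL
cycle 22: I7 exec-done · I8 reads
cycle 23: I7 writes R2
cycle 28: I8 exec-done
cycle 29: I8 writes R3

cycle = 18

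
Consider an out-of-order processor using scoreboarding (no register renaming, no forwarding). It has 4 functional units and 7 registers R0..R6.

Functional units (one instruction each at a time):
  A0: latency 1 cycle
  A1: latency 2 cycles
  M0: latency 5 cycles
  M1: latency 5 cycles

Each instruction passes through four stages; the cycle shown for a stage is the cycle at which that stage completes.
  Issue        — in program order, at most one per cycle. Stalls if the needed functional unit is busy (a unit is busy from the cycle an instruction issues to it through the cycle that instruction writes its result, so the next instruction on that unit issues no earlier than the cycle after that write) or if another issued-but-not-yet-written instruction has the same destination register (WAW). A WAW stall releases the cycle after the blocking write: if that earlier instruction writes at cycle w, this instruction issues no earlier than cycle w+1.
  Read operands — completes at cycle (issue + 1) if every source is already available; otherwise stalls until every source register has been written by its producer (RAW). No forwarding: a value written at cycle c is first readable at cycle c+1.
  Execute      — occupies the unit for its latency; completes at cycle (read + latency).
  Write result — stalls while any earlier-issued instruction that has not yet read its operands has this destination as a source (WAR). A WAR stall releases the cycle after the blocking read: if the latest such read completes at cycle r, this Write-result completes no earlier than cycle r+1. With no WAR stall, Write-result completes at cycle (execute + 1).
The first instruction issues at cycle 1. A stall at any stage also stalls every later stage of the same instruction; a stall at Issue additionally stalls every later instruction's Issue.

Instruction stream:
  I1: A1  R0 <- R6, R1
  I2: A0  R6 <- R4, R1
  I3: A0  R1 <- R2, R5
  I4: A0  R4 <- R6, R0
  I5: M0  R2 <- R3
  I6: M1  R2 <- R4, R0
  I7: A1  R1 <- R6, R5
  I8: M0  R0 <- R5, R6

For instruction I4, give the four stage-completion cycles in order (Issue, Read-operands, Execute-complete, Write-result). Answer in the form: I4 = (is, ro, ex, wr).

t=1  I1 dispatched to A1
t=2  I1 operands ready; I2 dispatched to A0
t=3  I2 operands ready
t=4  I1 complete; I2 complete
t=5  R0←I1; R6←I2
t=6  I3 dispatched to A0
t=7  I3 operands ready
t=8  I3 complete
t=9  R1←I3
t=10  I4 dispatched to A0
t=11  I4 operands ready; I5 dispatched to M0
t=12  I4 complete; I5 operands ready
t=13  R4←I4
t=17  I5 complete
t=18  R2←I5
t=19  I6 dispatched to M1
t=20  I6 operands ready; I7 dispatched to A1
t=21  I7 operands ready; I8 dispatched to M0
t=22  I8 operands ready
t=23  I7 complete
t=24  R1←I7
t=25  I6 complete
t=26  R2←I6
t=27  I8 complete
t=28  R0←I8

I4 = (10, 11, 12, 13)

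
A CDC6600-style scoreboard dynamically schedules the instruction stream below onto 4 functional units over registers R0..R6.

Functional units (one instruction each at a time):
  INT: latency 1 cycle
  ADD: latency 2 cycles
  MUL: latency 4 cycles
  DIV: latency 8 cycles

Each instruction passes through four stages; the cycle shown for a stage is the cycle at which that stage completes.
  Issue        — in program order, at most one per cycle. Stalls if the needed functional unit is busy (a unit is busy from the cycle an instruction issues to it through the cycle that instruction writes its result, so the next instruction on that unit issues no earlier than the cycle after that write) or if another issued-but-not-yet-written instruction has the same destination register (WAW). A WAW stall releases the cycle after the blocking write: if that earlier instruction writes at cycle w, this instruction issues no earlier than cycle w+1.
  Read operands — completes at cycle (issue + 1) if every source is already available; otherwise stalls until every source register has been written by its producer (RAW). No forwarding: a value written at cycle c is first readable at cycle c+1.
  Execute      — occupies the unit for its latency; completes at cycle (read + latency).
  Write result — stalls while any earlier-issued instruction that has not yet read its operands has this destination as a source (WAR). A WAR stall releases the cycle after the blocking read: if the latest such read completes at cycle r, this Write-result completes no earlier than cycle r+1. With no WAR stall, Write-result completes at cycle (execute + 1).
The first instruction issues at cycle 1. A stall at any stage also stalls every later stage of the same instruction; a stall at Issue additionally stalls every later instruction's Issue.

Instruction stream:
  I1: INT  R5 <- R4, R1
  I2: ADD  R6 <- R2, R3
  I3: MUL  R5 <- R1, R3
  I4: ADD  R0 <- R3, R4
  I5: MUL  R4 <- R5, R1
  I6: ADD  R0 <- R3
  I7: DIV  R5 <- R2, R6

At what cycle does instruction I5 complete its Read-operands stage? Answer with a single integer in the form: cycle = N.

cycle = 13

  I1 | 1 | 2 | 3 | 4
  I2 | 2 | 3 | 5 | 6
  I3 | 5 | 6 | 10 | 11   WAW R5: wait I1 write@4
  I4 | 7 | 8 | 10 | 11   struct: ADD busy until I2 writes@6
  I5 | 12 | 13 | 17 | 18   struct: MUL busy until I3 writes@11
  I6 | 13 | 14 | 16 | 17
  I7 | 14 | 15 | 23 | 24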